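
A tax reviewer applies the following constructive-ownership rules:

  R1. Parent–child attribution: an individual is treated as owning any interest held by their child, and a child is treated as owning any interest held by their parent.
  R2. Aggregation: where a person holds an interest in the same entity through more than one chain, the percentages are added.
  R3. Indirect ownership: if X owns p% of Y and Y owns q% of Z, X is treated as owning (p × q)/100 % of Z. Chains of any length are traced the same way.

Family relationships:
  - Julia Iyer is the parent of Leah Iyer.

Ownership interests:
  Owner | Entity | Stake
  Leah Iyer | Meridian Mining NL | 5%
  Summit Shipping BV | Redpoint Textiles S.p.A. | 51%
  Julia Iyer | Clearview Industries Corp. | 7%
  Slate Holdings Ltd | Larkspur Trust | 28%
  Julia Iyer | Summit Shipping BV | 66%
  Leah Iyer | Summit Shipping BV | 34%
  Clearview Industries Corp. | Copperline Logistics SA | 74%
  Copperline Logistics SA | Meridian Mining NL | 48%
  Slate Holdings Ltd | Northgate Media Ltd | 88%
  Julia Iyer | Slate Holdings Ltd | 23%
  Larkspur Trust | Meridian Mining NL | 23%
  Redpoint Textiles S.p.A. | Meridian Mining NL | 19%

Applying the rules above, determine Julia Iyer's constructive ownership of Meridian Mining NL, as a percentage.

18.6576%

By parent–child attribution (R1), Julia Iyer is treated as also owning Leah Iyer's interest in Summit Shipping BV, giving 66% + 34% = 100%.
By parent–child attribution (R1), Julia Iyer is treated as owning Leah Iyer's 5% interest in Meridian Mining NL.
Chain via Clearview Industries Corp. → Copperline Logistics SA (R3): 7% × 74% × 48% = 2.4864% of Meridian Mining NL.
Chain via Summit Shipping BV → Redpoint Textiles S.p.A. (R3): 100% × 51% × 19% = 9.69% of Meridian Mining NL.
Chain via Slate Holdings Ltd → Larkspur Trust (R3): 23% × 28% × 23% = 1.4812% of Meridian Mining NL.
Direct interest in Meridian Mining NL: 5%.
Aggregating (R2): 2.4864% + 9.69% + 1.4812% + 5% = 18.6576%.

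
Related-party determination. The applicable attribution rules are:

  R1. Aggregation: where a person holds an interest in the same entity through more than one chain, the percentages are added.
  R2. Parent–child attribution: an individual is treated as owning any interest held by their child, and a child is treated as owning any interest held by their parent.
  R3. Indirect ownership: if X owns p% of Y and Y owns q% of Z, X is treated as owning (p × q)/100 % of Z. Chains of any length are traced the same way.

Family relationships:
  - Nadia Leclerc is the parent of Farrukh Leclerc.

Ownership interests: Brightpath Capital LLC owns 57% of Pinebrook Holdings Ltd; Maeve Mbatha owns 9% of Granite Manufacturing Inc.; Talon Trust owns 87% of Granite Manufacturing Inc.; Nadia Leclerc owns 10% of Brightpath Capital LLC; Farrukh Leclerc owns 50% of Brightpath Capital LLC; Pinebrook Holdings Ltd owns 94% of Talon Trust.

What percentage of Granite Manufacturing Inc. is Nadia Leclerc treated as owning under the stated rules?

27.96876%

By parent–child attribution (R2), Nadia Leclerc is treated as also owning Farrukh Leclerc's interest in Brightpath Capital LLC, giving 10% + 50% = 60%.
Chain via Brightpath Capital LLC → Pinebrook Holdings Ltd → Talon Trust (R3): 60% × 57% × 94% × 87% = 27.96876% of Granite Manufacturing Inc.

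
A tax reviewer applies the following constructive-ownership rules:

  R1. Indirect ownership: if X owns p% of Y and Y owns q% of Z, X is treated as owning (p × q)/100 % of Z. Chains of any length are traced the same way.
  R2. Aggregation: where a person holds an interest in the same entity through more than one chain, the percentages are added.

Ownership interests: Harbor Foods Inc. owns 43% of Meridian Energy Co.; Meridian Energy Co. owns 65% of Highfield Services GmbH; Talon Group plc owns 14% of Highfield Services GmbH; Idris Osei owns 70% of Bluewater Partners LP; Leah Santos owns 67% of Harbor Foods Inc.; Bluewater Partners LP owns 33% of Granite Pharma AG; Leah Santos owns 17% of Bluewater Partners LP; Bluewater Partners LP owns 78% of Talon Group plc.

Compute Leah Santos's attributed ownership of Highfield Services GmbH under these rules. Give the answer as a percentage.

20.5829%

Chain via Bluewater Partners LP → Talon Group plc (R1): 17% × 78% × 14% = 1.8564% of Highfield Services GmbH.
Chain via Harbor Foods Inc. → Meridian Energy Co. (R1): 67% × 43% × 65% = 18.7265% of Highfield Services GmbH.
Aggregating (R2): 1.8564% + 18.7265% = 20.5829%.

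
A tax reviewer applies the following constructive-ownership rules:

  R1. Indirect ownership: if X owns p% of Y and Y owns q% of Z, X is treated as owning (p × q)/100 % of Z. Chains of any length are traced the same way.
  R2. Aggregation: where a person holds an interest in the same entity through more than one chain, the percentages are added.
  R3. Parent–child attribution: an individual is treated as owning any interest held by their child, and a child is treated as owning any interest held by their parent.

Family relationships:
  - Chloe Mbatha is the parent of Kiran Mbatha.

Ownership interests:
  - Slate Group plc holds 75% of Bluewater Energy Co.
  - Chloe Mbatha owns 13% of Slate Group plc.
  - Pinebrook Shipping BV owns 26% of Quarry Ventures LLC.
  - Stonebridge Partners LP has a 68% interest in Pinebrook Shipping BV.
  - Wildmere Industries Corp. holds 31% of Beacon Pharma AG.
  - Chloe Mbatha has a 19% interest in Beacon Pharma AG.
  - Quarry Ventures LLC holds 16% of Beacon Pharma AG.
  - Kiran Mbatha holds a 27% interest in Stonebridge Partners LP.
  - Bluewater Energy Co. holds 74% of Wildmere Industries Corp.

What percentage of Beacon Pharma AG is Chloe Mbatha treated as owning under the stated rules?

By parent–child attribution (R3), Chloe Mbatha is treated as owning Kiran Mbatha's 27% interest in Stonebridge Partners LP.
Chain via Slate Group plc → Bluewater Energy Co. → Wildmere Industries Corp. (R1): 13% × 75% × 74% × 31% = 2.23665% of Beacon Pharma AG.
Direct interest in Beacon Pharma AG: 19%.
Chain via Stonebridge Partners LP → Pinebrook Shipping BV → Quarry Ventures LLC (R1): 27% × 68% × 26% × 16% = 0.763776% of Beacon Pharma AG.
Aggregating (R2): 2.23665% + 19% + 0.763776% = 22.000426%.

22.000426%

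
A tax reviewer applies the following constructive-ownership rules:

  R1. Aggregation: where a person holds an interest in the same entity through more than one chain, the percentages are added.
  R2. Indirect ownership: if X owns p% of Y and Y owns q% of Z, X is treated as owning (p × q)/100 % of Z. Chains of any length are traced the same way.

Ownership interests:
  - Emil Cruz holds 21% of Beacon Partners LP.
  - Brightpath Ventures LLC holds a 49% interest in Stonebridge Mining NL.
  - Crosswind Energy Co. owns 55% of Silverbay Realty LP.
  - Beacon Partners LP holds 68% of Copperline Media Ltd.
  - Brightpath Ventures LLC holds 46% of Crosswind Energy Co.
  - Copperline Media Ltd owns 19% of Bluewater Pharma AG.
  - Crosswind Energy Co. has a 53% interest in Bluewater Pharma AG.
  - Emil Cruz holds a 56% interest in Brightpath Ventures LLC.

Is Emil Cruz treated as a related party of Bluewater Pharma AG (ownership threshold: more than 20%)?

No

Chain via Beacon Partners LP → Copperline Media Ltd (R2): 21% × 68% × 19% = 2.7132% of Bluewater Pharma AG.
Chain via Brightpath Ventures LLC → Crosswind Energy Co. (R2): 56% × 46% × 53% = 13.6528% of Bluewater Pharma AG.
Aggregating (R1): 2.7132% + 13.6528% = 16.366%.
16.366% does not exceed the 20% threshold, so Emil is not a related party to Bluewater Pharma AG.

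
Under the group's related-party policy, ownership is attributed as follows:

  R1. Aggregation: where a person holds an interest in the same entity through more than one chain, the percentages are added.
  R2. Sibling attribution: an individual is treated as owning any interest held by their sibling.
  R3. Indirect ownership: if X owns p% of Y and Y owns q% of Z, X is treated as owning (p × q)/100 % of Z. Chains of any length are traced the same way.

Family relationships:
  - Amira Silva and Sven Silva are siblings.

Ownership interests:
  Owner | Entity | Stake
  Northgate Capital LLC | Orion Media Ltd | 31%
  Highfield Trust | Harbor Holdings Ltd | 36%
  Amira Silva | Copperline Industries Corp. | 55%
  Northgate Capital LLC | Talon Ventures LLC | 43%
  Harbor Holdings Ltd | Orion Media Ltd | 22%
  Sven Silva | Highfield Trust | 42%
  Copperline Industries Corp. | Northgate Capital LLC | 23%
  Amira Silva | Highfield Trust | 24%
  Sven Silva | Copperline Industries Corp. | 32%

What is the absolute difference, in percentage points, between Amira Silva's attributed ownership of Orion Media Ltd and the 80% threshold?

By sibling attribution (R2), Amira Silva is treated as also owning Sven Silva's interest in Copperline Industries Corp, giving 55% + 32% = 87%.
By sibling attribution (R2), Amira Silva is treated as also owning Sven Silva's interest in Highfield Trust, giving 24% + 42% = 66%.
Chain via Copperline Industries Corp. → Northgate Capital LLC (R3): 87% × 23% × 31% = 6.2031% of Orion Media Ltd.
Chain via Highfield Trust → Harbor Holdings Ltd (R3): 66% × 36% × 22% = 5.2272% of Orion Media Ltd.
Aggregating (R1): 6.2031% + 5.2272% = 11.4303%.
11.4303% falls short of the 80% threshold by 68.5697 percentage points.

68.5697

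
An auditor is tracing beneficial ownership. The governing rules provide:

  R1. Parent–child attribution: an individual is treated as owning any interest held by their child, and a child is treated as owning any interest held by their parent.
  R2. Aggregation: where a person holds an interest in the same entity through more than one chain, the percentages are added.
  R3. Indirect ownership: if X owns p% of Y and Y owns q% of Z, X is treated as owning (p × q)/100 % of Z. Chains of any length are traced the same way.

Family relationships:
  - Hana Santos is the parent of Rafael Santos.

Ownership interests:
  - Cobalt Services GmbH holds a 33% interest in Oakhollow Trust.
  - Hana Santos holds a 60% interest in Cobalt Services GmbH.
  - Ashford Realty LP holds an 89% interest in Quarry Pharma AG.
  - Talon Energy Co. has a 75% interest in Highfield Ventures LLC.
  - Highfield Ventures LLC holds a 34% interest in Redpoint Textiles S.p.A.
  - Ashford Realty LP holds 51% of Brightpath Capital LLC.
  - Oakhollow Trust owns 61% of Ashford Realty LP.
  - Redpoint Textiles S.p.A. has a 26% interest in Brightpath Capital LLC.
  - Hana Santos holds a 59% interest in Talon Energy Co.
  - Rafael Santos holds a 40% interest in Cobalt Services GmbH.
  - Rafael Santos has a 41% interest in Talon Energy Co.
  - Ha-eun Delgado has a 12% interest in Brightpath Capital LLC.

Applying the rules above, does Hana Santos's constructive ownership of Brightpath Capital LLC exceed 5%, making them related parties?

Yes

By parent–child attribution (R1), Hana Santos is treated as also owning Rafael Santos's interest in Cobalt Services GmbH, giving 60% + 40% = 100%.
By parent–child attribution (R1), Hana Santos is treated as also owning Rafael Santos's interest in Talon Energy Co, giving 59% + 41% = 100%.
Chain via Cobalt Services GmbH → Oakhollow Trust → Ashford Realty LP (R3): 100% × 33% × 61% × 51% = 10.2663% of Brightpath Capital LLC.
Chain via Talon Energy Co. → Highfield Ventures LLC → Redpoint Textiles S.p.A. (R3): 100% × 75% × 34% × 26% = 6.63% of Brightpath Capital LLC.
Aggregating (R2): 10.2663% + 6.63% = 16.8963%.
16.8963% exceeds the 5% threshold, so Hana is a related party to Brightpath Capital LLC.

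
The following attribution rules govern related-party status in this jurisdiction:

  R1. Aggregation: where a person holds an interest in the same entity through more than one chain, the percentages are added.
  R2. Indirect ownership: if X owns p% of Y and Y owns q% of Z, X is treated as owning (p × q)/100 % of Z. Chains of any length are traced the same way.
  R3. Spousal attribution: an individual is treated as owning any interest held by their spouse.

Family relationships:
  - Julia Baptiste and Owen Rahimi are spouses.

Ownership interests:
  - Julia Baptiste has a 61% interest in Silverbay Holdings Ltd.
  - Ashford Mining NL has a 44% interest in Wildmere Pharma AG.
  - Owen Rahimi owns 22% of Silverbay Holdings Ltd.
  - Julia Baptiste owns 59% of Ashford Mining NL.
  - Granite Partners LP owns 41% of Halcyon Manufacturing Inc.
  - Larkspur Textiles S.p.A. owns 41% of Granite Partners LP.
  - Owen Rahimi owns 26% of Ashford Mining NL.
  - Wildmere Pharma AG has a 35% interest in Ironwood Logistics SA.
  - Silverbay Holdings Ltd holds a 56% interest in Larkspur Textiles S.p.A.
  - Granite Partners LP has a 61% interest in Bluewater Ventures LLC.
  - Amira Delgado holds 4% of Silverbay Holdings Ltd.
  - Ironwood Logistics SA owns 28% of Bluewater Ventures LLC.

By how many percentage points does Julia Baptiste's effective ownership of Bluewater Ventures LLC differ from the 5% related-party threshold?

By spousal attribution (R3), Julia Baptiste is treated as also owning Owen Rahimi's interest in Ashford Mining NL, giving 59% + 26% = 85%.
By spousal attribution (R3), Julia Baptiste is treated as also owning Owen Rahimi's interest in Silverbay Holdings Ltd, giving 61% + 22% = 83%.
Chain via Ashford Mining NL → Wildmere Pharma AG → Ironwood Logistics SA (R2): 85% × 44% × 35% × 28% = 3.6652% of Bluewater Ventures LLC.
Chain via Silverbay Holdings Ltd → Larkspur Textiles S.p.A. → Granite Partners LP (R2): 83% × 56% × 41% × 61% = 11.624648% of Bluewater Ventures LLC.
Aggregating (R1): 3.6652% + 11.624648% = 15.289848%.
15.289848% exceeds the 5% threshold by 10.289848 percentage points.

10.289848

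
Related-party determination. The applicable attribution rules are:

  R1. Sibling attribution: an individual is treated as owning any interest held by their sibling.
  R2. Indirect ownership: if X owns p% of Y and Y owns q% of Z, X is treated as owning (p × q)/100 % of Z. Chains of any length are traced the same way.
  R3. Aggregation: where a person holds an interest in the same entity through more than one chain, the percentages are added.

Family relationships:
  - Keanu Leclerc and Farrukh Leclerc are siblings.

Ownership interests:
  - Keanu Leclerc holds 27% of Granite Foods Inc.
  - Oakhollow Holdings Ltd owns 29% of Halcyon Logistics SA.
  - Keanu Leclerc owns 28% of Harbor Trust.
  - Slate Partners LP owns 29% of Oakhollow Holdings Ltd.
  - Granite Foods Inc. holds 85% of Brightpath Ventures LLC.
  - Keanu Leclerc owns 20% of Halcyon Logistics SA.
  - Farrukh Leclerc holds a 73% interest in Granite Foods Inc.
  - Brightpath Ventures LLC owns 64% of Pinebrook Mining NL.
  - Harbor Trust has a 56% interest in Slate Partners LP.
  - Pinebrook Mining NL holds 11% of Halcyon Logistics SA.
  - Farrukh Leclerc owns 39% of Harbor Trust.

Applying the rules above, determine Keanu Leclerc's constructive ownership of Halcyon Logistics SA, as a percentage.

By sibling attribution (R1), Keanu Leclerc is treated as also owning Farrukh Leclerc's interest in Harbor Trust, giving 28% + 39% = 67%.
By sibling attribution (R1), Keanu Leclerc is treated as also owning Farrukh Leclerc's interest in Granite Foods Inc, giving 27% + 73% = 100%.
Chain via Harbor Trust → Slate Partners LP → Oakhollow Holdings Ltd (R2): 67% × 56% × 29% × 29% = 3.155432% of Halcyon Logistics SA.
Chain via Granite Foods Inc. → Brightpath Ventures LLC → Pinebrook Mining NL (R2): 100% × 85% × 64% × 11% = 5.984% of Halcyon Logistics SA.
Direct interest in Halcyon Logistics SA: 20%.
Aggregating (R3): 3.155432% + 5.984% + 20% = 29.139432%.

29.139432%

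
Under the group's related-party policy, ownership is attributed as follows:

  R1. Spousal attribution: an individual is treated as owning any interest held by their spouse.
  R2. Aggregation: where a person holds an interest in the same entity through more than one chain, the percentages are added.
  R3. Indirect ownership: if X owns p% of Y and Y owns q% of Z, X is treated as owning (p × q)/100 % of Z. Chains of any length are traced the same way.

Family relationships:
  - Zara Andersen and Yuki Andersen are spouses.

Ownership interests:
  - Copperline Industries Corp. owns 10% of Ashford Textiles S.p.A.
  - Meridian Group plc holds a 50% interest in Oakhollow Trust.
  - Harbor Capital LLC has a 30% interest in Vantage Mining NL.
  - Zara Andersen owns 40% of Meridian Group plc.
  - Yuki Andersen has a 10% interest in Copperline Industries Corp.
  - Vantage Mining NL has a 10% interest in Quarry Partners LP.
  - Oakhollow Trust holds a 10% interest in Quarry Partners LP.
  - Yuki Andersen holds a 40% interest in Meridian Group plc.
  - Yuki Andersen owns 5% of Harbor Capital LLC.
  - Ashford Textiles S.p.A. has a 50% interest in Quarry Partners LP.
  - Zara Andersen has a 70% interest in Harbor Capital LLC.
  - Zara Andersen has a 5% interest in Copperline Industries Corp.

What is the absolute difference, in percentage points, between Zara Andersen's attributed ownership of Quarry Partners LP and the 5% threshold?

By spousal attribution (R1), Zara Andersen is treated as also owning Yuki Andersen's interest in Copperline Industries Corp, giving 5% + 10% = 15%.
By spousal attribution (R1), Zara Andersen is treated as also owning Yuki Andersen's interest in Harbor Capital LLC, giving 70% + 5% = 75%.
By spousal attribution (R1), Zara Andersen is treated as also owning Yuki Andersen's interest in Meridian Group plc, giving 40% + 40% = 80%.
Chain via Copperline Industries Corp. → Ashford Textiles S.p.A. (R3): 15% × 10% × 50% = 0.75% of Quarry Partners LP.
Chain via Harbor Capital LLC → Vantage Mining NL (R3): 75% × 30% × 10% = 2.25% of Quarry Partners LP.
Chain via Meridian Group plc → Oakhollow Trust (R3): 80% × 50% × 10% = 4% of Quarry Partners LP.
Aggregating (R2): 0.75% + 2.25% + 4% = 7%.
7% exceeds the 5% threshold by 2 percentage points.

2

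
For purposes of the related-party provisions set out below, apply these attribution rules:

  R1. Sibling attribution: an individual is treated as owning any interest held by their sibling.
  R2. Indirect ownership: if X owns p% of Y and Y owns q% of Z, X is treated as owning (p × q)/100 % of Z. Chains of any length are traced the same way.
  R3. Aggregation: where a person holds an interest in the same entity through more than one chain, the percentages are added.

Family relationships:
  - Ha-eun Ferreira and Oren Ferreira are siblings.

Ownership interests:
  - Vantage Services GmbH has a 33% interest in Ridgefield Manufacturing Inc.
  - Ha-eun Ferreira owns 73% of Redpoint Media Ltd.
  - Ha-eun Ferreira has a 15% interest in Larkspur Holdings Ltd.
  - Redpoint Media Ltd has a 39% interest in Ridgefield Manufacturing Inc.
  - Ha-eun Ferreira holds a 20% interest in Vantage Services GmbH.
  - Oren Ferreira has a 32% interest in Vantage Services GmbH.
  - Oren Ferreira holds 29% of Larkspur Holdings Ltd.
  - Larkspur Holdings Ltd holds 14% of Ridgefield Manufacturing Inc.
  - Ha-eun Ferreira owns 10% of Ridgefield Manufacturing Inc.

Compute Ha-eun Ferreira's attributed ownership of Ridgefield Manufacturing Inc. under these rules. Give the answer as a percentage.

By sibling attribution (R1), Ha-eun Ferreira is treated as also owning Oren Ferreira's interest in Larkspur Holdings Ltd, giving 15% + 29% = 44%.
By sibling attribution (R1), Ha-eun Ferreira is treated as also owning Oren Ferreira's interest in Vantage Services GmbH, giving 20% + 32% = 52%.
Chain via Redpoint Media Ltd (R2): 73% × 39% = 28.47% of Ridgefield Manufacturing Inc.
Chain via Larkspur Holdings Ltd (R2): 44% × 14% = 6.16% of Ridgefield Manufacturing Inc.
Chain via Vantage Services GmbH (R2): 52% × 33% = 17.16% of Ridgefield Manufacturing Inc.
Direct interest in Ridgefield Manufacturing Inc: 10%.
Aggregating (R3): 28.47% + 6.16% + 17.16% + 10% = 61.79%.

61.79%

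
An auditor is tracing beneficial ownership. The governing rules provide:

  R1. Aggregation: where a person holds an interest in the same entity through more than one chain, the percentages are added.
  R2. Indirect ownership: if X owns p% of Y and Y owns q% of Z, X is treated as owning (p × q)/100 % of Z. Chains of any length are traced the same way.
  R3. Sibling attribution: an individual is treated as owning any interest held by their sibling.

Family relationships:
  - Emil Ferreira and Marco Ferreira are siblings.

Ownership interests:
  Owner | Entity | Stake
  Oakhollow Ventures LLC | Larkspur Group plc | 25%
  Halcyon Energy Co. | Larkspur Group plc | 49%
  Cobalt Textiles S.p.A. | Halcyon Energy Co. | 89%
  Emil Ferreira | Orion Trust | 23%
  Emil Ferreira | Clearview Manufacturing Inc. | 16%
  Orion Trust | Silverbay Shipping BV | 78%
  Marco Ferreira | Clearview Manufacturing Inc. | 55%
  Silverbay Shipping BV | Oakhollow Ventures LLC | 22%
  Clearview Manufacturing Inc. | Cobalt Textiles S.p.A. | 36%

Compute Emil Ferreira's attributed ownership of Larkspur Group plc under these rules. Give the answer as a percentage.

12.133416%

By sibling attribution (R3), Emil Ferreira is treated as also owning Marco Ferreira's interest in Clearview Manufacturing Inc, giving 16% + 55% = 71%.
Chain via Clearview Manufacturing Inc. → Cobalt Textiles S.p.A. → Halcyon Energy Co. (R2): 71% × 36% × 89% × 49% = 11.146716% of Larkspur Group plc.
Chain via Orion Trust → Silverbay Shipping BV → Oakhollow Ventures LLC (R2): 23% × 78% × 22% × 25% = 0.9867% of Larkspur Group plc.
Aggregating (R1): 11.146716% + 0.9867% = 12.133416%.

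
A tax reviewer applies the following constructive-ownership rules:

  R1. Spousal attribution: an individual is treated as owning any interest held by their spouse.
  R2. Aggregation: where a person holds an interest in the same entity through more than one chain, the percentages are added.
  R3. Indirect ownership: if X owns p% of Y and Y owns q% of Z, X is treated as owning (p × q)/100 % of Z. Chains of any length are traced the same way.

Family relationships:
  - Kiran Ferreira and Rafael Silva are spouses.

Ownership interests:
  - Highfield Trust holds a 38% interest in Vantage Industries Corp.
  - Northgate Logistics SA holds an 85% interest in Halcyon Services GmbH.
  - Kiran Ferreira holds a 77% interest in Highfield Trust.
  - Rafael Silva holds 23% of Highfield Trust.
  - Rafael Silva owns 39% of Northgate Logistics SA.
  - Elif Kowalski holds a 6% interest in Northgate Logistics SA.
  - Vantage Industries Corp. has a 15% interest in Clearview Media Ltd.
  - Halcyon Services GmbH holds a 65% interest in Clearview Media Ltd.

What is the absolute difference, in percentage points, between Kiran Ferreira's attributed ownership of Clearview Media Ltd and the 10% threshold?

17.2475

By spousal attribution (R1), Kiran Ferreira is treated as also owning Rafael Silva's interest in Highfield Trust, giving 77% + 23% = 100%.
By spousal attribution (R1), Kiran Ferreira is treated as owning Rafael Silva's 39% interest in Northgate Logistics SA.
Chain via Highfield Trust → Vantage Industries Corp. (R3): 100% × 38% × 15% = 5.7% of Clearview Media Ltd.
Chain via Northgate Logistics SA → Halcyon Services GmbH (R3): 39% × 85% × 65% = 21.5475% of Clearview Media Ltd.
Aggregating (R2): 5.7% + 21.5475% = 27.2475%.
27.2475% exceeds the 10% threshold by 17.2475 percentage points.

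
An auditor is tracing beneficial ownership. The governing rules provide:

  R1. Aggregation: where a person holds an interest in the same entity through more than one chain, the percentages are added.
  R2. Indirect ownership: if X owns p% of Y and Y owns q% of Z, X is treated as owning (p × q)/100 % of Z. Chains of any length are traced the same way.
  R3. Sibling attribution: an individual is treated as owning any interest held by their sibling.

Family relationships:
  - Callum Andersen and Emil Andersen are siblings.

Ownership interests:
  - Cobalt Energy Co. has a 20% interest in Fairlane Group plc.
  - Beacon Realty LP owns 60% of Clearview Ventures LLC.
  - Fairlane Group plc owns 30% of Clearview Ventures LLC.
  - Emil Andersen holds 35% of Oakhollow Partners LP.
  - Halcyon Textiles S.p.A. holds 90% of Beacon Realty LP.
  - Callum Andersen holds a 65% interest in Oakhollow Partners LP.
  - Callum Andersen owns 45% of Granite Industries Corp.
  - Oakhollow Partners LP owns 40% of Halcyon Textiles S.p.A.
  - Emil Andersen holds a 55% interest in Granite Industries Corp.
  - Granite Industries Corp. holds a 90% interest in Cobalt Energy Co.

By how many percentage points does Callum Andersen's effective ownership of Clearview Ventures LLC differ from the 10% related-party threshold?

By sibling attribution (R3), Callum Andersen is treated as also owning Emil Andersen's interest in Granite Industries Corp, giving 45% + 55% = 100%.
By sibling attribution (R3), Callum Andersen is treated as also owning Emil Andersen's interest in Oakhollow Partners LP, giving 65% + 35% = 100%.
Chain via Granite Industries Corp. → Cobalt Energy Co. → Fairlane Group plc (R2): 100% × 90% × 20% × 30% = 5.4% of Clearview Ventures LLC.
Chain via Oakhollow Partners LP → Halcyon Textiles S.p.A. → Beacon Realty LP (R2): 100% × 40% × 90% × 60% = 21.6% of Clearview Ventures LLC.
Aggregating (R1): 5.4% + 21.6% = 27%.
27% exceeds the 10% threshold by 17 percentage points.

17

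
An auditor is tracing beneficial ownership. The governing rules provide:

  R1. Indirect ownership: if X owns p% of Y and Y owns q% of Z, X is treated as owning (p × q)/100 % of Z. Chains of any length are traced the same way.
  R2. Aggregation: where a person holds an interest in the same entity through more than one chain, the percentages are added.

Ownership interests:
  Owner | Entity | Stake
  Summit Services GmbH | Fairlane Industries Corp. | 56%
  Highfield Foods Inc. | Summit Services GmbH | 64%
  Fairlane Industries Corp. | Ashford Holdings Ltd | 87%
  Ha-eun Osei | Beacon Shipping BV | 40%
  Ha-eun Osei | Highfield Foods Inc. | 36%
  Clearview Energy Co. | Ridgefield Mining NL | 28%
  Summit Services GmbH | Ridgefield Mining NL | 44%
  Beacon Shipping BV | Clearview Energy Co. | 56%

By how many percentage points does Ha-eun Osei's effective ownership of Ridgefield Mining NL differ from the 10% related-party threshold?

Chain via Beacon Shipping BV → Clearview Energy Co. (R1): 40% × 56% × 28% = 6.272% of Ridgefield Mining NL.
Chain via Highfield Foods Inc. → Summit Services GmbH (R1): 36% × 64% × 44% = 10.1376% of Ridgefield Mining NL.
Aggregating (R2): 6.272% + 10.1376% = 16.4096%.
16.4096% exceeds the 10% threshold by 6.4096 percentage points.

6.4096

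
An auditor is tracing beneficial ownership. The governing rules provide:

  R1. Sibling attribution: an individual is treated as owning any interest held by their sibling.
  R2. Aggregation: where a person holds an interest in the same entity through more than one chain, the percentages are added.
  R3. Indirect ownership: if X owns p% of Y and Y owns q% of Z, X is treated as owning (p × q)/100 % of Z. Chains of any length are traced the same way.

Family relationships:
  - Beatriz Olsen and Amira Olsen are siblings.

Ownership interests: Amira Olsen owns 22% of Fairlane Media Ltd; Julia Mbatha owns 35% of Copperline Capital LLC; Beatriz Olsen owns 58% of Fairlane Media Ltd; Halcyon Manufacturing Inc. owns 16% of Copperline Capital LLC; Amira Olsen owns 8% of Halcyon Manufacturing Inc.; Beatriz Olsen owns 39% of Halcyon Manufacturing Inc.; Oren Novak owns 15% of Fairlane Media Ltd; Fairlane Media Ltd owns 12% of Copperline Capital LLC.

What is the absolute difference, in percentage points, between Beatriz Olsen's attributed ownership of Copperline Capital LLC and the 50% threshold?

By sibling attribution (R1), Beatriz Olsen is treated as also owning Amira Olsen's interest in Fairlane Media Ltd, giving 58% + 22% = 80%.
By sibling attribution (R1), Beatriz Olsen is treated as also owning Amira Olsen's interest in Halcyon Manufacturing Inc, giving 39% + 8% = 47%.
Chain via Fairlane Media Ltd (R3): 80% × 12% = 9.6% of Copperline Capital LLC.
Chain via Halcyon Manufacturing Inc. (R3): 47% × 16% = 7.52% of Copperline Capital LLC.
Aggregating (R2): 9.6% + 7.52% = 17.12%.
17.12% falls short of the 50% threshold by 32.88 percentage points.

32.88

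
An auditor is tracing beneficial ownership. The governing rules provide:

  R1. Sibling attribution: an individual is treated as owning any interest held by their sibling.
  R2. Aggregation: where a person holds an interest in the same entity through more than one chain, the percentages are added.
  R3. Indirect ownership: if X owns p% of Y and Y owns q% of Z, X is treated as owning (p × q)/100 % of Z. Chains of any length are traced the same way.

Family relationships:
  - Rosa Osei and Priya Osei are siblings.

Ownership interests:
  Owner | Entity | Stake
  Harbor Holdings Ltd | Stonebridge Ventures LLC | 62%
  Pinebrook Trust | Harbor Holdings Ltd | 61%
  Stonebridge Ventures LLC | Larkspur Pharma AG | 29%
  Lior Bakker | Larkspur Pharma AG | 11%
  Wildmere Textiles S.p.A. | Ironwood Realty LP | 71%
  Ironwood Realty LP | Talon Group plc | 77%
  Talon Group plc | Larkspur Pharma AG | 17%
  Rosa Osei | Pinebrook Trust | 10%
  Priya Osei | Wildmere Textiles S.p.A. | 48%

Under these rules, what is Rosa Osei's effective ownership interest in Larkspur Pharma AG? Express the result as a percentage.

5.557852%

By sibling attribution (R1), Rosa Osei is treated as owning Priya Osei's 48% interest in Wildmere Textiles S.p.A.
Chain via Pinebrook Trust → Harbor Holdings Ltd → Stonebridge Ventures LLC (R3): 10% × 61% × 62% × 29% = 1.09678% of Larkspur Pharma AG.
Chain via Wildmere Textiles S.p.A. → Ironwood Realty LP → Talon Group plc (R3): 48% × 71% × 77% × 17% = 4.461072% of Larkspur Pharma AG.
Aggregating (R2): 1.09678% + 4.461072% = 5.557852%.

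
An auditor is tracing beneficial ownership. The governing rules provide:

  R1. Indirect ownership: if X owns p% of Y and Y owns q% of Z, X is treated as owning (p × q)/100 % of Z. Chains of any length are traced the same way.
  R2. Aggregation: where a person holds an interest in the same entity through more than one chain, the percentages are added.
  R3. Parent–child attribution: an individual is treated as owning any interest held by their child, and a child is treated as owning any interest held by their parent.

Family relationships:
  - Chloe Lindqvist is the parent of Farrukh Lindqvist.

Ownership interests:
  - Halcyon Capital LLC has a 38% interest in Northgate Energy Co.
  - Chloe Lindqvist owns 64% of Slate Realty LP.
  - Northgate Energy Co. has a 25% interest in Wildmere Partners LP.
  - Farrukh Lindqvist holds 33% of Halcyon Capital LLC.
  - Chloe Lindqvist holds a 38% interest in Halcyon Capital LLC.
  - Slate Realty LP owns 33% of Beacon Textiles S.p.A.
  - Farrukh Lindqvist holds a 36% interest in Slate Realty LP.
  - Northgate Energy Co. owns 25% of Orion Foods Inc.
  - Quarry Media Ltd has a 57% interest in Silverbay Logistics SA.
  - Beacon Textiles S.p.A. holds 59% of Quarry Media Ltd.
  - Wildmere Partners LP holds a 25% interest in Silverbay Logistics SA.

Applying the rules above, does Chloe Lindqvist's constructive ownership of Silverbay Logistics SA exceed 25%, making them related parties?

By parent–child attribution (R3), Chloe Lindqvist is treated as also owning Farrukh Lindqvist's interest in Halcyon Capital LLC, giving 38% + 33% = 71%.
By parent–child attribution (R3), Chloe Lindqvist is treated as also owning Farrukh Lindqvist's interest in Slate Realty LP, giving 64% + 36% = 100%.
Chain via Halcyon Capital LLC → Northgate Energy Co. → Wildmere Partners LP (R1): 71% × 38% × 25% × 25% = 1.68625% of Silverbay Logistics SA.
Chain via Slate Realty LP → Beacon Textiles S.p.A. → Quarry Media Ltd (R1): 100% × 33% × 59% × 57% = 11.0979% of Silverbay Logistics SA.
Aggregating (R2): 1.68625% + 11.0979% = 12.78415%.
12.78415% does not exceed the 25% threshold, so Chloe is not a related party to Silverbay Logistics SA.

No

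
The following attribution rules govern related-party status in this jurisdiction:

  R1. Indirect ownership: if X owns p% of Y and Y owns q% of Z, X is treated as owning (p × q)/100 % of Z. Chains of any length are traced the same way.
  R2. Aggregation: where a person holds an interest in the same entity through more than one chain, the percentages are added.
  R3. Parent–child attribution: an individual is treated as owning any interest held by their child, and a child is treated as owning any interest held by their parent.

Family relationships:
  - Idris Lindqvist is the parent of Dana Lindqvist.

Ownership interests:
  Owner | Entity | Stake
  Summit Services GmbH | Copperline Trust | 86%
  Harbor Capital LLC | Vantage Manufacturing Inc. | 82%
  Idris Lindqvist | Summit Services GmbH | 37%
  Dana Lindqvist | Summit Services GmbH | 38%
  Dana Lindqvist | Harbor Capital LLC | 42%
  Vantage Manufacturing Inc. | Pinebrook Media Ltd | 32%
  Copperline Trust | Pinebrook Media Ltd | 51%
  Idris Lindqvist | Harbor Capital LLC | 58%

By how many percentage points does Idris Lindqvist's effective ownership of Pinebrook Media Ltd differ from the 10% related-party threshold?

By parent–child attribution (R3), Idris Lindqvist is treated as also owning Dana Lindqvist's interest in Summit Services GmbH, giving 37% + 38% = 75%.
By parent–child attribution (R3), Idris Lindqvist is treated as also owning Dana Lindqvist's interest in Harbor Capital LLC, giving 58% + 42% = 100%.
Chain via Summit Services GmbH → Copperline Trust (R1): 75% × 86% × 51% = 32.895% of Pinebrook Media Ltd.
Chain via Harbor Capital LLC → Vantage Manufacturing Inc. (R1): 100% × 82% × 32% = 26.24% of Pinebrook Media Ltd.
Aggregating (R2): 32.895% + 26.24% = 59.135%.
59.135% exceeds the 10% threshold by 49.135 percentage points.

49.135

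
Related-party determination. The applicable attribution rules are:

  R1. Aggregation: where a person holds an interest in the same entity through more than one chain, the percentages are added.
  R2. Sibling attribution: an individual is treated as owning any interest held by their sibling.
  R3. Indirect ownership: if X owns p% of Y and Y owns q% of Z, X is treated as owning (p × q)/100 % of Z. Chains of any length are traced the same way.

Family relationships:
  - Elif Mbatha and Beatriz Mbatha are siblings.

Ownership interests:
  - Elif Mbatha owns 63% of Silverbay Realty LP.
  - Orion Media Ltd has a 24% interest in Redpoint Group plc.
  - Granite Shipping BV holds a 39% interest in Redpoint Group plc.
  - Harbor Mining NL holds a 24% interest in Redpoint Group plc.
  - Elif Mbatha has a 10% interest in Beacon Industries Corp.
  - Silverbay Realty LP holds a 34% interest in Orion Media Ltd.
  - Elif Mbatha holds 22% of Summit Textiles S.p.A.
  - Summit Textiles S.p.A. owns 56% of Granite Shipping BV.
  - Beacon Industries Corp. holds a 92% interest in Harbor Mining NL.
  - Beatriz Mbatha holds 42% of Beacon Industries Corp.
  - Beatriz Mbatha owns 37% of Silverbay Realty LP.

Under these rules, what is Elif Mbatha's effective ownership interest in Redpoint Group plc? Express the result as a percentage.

24.4464%

By sibling attribution (R2), Elif Mbatha is treated as also owning Beatriz Mbatha's interest in Beacon Industries Corp, giving 10% + 42% = 52%.
By sibling attribution (R2), Elif Mbatha is treated as also owning Beatriz Mbatha's interest in Silverbay Realty LP, giving 63% + 37% = 100%.
Chain via Summit Textiles S.p.A. → Granite Shipping BV (R3): 22% × 56% × 39% = 4.8048% of Redpoint Group plc.
Chain via Beacon Industries Corp. → Harbor Mining NL (R3): 52% × 92% × 24% = 11.4816% of Redpoint Group plc.
Chain via Silverbay Realty LP → Orion Media Ltd (R3): 100% × 34% × 24% = 8.16% of Redpoint Group plc.
Aggregating (R1): 4.8048% + 11.4816% + 8.16% = 24.4464%.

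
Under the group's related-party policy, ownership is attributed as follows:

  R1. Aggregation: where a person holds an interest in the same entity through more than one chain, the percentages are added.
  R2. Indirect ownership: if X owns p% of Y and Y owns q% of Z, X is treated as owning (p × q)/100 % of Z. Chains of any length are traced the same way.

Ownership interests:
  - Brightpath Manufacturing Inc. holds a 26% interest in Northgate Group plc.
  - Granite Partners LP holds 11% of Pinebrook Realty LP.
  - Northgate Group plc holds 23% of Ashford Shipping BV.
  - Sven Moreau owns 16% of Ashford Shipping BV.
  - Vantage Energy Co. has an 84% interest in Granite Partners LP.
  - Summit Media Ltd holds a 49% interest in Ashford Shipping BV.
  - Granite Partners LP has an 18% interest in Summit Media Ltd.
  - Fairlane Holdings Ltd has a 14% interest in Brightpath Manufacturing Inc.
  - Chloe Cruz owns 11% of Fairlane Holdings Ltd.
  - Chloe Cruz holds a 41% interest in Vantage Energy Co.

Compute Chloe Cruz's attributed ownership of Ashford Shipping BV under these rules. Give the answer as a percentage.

Chain via Fairlane Holdings Ltd → Brightpath Manufacturing Inc. → Northgate Group plc (R2): 11% × 14% × 26% × 23% = 0.092092% of Ashford Shipping BV.
Chain via Vantage Energy Co. → Granite Partners LP → Summit Media Ltd (R2): 41% × 84% × 18% × 49% = 3.037608% of Ashford Shipping BV.
Aggregating (R1): 0.092092% + 3.037608% = 3.1297%.

3.1297%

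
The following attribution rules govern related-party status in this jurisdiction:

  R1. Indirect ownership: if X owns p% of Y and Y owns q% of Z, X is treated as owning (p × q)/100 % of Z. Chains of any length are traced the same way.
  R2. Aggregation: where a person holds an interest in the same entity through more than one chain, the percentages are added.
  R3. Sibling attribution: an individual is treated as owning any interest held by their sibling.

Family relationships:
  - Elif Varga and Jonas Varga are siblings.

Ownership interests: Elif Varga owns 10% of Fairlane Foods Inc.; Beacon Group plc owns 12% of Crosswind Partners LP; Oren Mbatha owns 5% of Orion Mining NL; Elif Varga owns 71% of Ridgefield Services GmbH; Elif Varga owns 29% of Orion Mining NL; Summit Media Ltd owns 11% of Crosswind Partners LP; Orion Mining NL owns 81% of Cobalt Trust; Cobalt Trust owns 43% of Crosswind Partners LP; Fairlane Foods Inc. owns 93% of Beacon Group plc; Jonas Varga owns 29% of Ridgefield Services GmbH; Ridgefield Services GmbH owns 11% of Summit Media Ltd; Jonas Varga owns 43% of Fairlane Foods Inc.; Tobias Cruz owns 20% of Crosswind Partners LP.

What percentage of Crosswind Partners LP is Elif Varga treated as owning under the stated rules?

By sibling attribution (R3), Elif Varga is treated as also owning Jonas Varga's interest in Ridgefield Services GmbH, giving 71% + 29% = 100%.
By sibling attribution (R3), Elif Varga is treated as also owning Jonas Varga's interest in Fairlane Foods Inc, giving 10% + 43% = 53%.
Chain via Ridgefield Services GmbH → Summit Media Ltd (R1): 100% × 11% × 11% = 1.21% of Crosswind Partners LP.
Chain via Orion Mining NL → Cobalt Trust (R1): 29% × 81% × 43% = 10.1007% of Crosswind Partners LP.
Chain via Fairlane Foods Inc. → Beacon Group plc (R1): 53% × 93% × 12% = 5.9148% of Crosswind Partners LP.
Aggregating (R2): 1.21% + 10.1007% + 5.9148% = 17.2255%.

17.2255%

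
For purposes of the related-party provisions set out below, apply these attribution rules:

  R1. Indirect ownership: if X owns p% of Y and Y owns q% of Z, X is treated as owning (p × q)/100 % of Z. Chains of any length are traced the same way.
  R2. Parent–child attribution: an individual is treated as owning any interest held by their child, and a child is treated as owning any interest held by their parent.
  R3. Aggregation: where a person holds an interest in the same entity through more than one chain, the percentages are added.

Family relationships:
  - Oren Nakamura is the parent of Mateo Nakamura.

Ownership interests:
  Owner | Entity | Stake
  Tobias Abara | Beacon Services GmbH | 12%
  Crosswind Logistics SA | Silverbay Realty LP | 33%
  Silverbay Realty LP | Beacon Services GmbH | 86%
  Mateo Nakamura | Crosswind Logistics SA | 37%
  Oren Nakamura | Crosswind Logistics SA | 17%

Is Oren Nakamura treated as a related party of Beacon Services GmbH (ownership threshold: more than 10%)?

Yes

By parent–child attribution (R2), Oren Nakamura is treated as also owning Mateo Nakamura's interest in Crosswind Logistics SA, giving 17% + 37% = 54%.
Chain via Crosswind Logistics SA → Silverbay Realty LP (R1): 54% × 33% × 86% = 15.3252% of Beacon Services GmbH.
15.3252% exceeds the 10% threshold, so Oren is a related party to Beacon Services GmbH.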